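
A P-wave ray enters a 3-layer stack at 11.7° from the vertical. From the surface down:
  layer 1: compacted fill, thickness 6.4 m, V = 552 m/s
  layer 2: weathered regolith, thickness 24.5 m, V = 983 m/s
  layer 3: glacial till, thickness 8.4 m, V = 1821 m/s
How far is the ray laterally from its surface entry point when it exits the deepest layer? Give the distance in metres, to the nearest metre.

p = sin θ₁/V₁ = sin 11.7°/552 = 3.6737e-04 s/m is conserved through the stack.
Layer 1: θ = 11.70°; offset = 6.4·tan 11.70° = 1.325 m.
Layer 2: sin θ = p·983 = 0.3611 → θ = 21.17°; offset = 24.5·tan 21.17° = 9.488 m.
Layer 3: sin θ = p·1821 = 0.6690 → θ = 41.99°; offset = 8.4·tan 41.99° = 7.560 m.
Σ offsets = 18.373 m.

18 m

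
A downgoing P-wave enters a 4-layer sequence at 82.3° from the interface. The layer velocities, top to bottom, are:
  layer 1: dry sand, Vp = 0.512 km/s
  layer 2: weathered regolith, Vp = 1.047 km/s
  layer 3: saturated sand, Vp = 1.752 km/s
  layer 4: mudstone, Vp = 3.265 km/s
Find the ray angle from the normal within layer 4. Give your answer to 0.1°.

From the normal: θ₁ = 90° − 82.3° = 7.7°.
Ray parameter p = sin 7.7° / 0.512 = 2.6169e-01 s/km.
sin θ_4 = p·V_4 = 2.6169e-01 × 3.265 = 0.8544.
θ_4 = arcsin 0.8544 = 58.70°.

58.7°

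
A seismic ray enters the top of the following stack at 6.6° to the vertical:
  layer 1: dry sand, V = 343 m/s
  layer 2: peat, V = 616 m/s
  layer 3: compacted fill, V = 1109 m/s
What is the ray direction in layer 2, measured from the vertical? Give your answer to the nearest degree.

12°

Snell's law across each interface conserves sin θ / V, so sin θ_2 = V_2·sin θ₁/V₁.
sin θ_2 = 616 × sin 6.6° / 343 = 0.2064.
θ_2 = 11.91° from the vertical.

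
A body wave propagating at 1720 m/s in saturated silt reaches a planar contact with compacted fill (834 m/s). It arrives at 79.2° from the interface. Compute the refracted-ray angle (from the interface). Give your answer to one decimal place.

84.8°

Angle from the normal: 90° − 79.2° = 10.8°.
Snell's law: sin θ₂ = (V₂/V₁)·sin θ₁ = (834/1720)·sin 10.8° = 0.0909.
θ₂ = sin⁻¹(0.0909) = 5.21° (from vertical).
From the interface: 90° − 5.21° = 84.79°.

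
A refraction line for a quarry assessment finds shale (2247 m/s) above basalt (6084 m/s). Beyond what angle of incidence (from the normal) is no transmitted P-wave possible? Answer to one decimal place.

At critical incidence the refracted ray runs along the interface (θ₂ = 90°), so sin θ_c = V₁/V₂.
θ_c = arcsin(2247/6084) = arcsin 0.3693 = 21.67°.

21.7°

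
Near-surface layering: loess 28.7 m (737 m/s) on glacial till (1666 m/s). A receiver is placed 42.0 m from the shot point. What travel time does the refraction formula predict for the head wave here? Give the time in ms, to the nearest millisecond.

95 ms

θ_c = arcsin(V₁/V₂) = arcsin(737/1666) = 26.26°, cos θ_c = 0.8968.
Intercept time tᵢ = 2h cos θ_c / V₁ = 2·28.7·0.8968/737 = 0.06985 s.
t = x/V₂ + tᵢ = 42.0/1666 + 0.06985 = 0.09506 s.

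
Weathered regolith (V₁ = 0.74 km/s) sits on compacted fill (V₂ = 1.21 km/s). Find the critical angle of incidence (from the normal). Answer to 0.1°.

37.7°

At critical incidence the refracted ray runs along the interface (θ₂ = 90°), so sin θ_c = V₁/V₂.
θ_c = arcsin(0.74/1.21) = arcsin 0.6116 = 37.70°.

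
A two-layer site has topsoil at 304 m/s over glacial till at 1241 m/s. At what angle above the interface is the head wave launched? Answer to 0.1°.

75.8°

At critical incidence the refracted ray runs along the interface (θ₂ = 90°), so sin θ_c = V₁/V₂.
θ_c = arcsin(304/1241) = arcsin 0.2450 = 14.18°.
Measured from the interface: 90° − 14.18° = 75.82°.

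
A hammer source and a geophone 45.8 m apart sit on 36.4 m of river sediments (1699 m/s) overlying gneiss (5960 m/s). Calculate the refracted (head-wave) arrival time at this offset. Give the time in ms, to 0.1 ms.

t = x/V₂ + 2h·√(V₂²−V₁²)/(V₁V₂).
√(V₂²−V₁²) = √(5960²−1699²) = 5712.7 m/s; delay term = 2·36.4·5712.7/(1699·5960) = 0.04107 s.
t = 45.8/5960 + 0.04107 = 0.04876 s.

48.8 ms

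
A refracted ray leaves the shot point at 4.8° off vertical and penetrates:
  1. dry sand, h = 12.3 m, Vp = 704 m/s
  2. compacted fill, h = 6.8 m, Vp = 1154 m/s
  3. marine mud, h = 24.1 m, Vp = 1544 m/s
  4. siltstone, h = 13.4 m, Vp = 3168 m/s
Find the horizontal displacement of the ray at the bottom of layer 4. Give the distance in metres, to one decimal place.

p = sin θ₁/V₁ = sin 4.8°/704 = 1.1886e-04 s/m is conserved through the stack.
Layer 1: θ = 4.80°; offset = 12.3·tan 4.80° = 1.033 m.
Layer 2: sin θ = p·1154 = 0.1372 → θ = 7.88°; offset = 6.8·tan 7.88° = 0.942 m.
Layer 3: sin θ = p·1544 = 0.1835 → θ = 10.57°; offset = 24.1·tan 10.57° = 4.499 m.
Layer 4: sin θ = p·3168 = 0.3766 → θ = 22.12°; offset = 13.4·tan 22.12° = 5.447 m.
Summing the layer offsets gives 11.920 m.

11.9 m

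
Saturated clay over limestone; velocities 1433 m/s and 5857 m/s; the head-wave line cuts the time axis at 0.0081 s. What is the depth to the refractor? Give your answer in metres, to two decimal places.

h = tᵢ·V₁·V₂ / (2·√(V₂²−V₁²)).
√(V₂²−V₁²) = √(5857² − 1433²) = 5679.0 m/s.
h = 0.0081 s × 1433 × 5857 / (2 × 5679.0) = 5.99 m.

5.99 m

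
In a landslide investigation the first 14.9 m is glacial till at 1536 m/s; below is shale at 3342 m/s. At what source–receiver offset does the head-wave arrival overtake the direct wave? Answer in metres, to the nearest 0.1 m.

49.0 m

θ_c = arcsin(1536/3342) = 27.36°, so cos θ_c = 0.8881 and tᵢ = 2h cos θ_c/V₁ = 0.0172 s.
At crossover x/V₁ = x/V₂ + tᵢ ⇒ x = tᵢ/(1/V₁ − 1/V₂) = 0.01723/(6.5104e-04 − 2.9922e-04) = 48.98 m.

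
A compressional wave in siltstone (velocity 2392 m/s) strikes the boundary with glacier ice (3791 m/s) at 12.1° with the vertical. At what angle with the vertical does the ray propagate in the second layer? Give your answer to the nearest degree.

Snell's law: sin θ₂ = (V₂/V₁)·sin θ₁ = (3791/2392)·sin 12.1° = 0.3322.
θ₂ = arcsin 0.3322 = 19.40° from the normal.

19°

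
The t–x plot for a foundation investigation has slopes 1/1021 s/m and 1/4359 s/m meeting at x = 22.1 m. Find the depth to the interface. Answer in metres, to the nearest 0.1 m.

8.7 m

x_cross = 2h·√((V₂+V₁)/(V₂−V₁)) → h = x_cross / (2·√((V₂+V₁)/(V₂−V₁))).
√((V₂+V₁)/(V₂−V₁)) = √((4359+1021)/(4359−1021)) = 1.2695.
h = 22.1 / (2·1.2695) = 8.70 m.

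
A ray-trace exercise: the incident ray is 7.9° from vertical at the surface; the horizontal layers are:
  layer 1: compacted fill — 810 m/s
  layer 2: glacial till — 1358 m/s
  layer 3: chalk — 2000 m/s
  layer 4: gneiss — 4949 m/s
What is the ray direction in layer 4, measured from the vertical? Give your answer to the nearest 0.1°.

Ray parameter p = sin 7.9° / 810 = 1.6968e-04 s/m.
sin θ_4 = p·V_4 = 1.6968e-04 × 4949 = 0.8398.
θ_4 = 57.12° from the vertical.

57.1°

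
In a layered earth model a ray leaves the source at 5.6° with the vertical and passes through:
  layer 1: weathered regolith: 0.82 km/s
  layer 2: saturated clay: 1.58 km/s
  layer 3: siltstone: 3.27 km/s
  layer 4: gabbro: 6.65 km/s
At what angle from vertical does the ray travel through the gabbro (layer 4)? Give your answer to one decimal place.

Ray parameter p = sin 5.6° / 0.82 = 1.1900e-01 s/km.
sin θ_4 = p·V_4 = 1.1900e-01 × 6.65 = 0.7914.
θ_4 = 52.31° from the vertical.

52.3°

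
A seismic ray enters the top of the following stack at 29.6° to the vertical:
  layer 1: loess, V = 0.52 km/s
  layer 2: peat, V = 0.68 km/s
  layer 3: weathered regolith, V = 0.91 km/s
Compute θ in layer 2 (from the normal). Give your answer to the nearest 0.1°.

Snell's law across each interface conserves sin θ / V, so sin θ_2 = V_2·sin θ₁/V₁.
sin θ_2 = 0.68 × sin 29.6° / 0.52 = 0.6459.
θ_2 = 40.23° from the vertical.

40.2°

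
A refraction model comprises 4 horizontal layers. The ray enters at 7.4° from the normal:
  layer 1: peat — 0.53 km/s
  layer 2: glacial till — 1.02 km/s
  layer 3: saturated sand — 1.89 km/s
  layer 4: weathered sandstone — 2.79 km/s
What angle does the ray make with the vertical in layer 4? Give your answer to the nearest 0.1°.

42.7°

Ray parameter p = sin 7.4° / 0.53 = 2.4301e-01 s/km.
sin θ_4 = p·V_4 = 2.4301e-01 × 2.79 = 0.6780.
θ_4 = 42.69° from the vertical.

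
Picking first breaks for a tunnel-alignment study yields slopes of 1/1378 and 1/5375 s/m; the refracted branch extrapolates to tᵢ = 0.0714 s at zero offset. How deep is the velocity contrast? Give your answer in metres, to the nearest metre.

h = tᵢ·V₁·V₂ / (2·√(V₂²−V₁²)).
√(V₂²−V₁²) = √(5375² − 1378²) = 5195.4 m/s.
h = 0.0714 s × 1378 × 5375 / (2 × 5195.4) = 50.90 m.

51 m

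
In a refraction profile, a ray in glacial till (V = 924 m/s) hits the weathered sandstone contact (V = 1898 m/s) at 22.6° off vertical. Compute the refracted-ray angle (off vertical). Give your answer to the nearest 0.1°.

Snell's law: sin θ₂ = (V₂/V₁)·sin θ₁ = (1898/924)·sin 22.6° = 0.7894.
θ₂ = arcsin 0.7894 = 52.13° from the normal.

52.1°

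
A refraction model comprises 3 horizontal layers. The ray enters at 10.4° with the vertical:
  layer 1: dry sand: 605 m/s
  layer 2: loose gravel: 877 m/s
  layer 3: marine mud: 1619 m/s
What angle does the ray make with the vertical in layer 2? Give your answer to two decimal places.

Ray parameter p = sin 10.4° / 605 = 2.9838e-04 s/m.
sin θ_2 = p·V_2 = 2.9838e-04 × 877 = 0.2617.
θ_2 = 15.17° from the vertical.

15.17°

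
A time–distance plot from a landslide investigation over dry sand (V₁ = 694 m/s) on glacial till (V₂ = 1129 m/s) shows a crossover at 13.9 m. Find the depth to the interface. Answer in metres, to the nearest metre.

3 m

h = (x_cross/2)·√((V₂−V₁)/(V₂+V₁)).
(V₂−V₁)/(V₂+V₁) = (1129−694)/(1129+694) = 0.2386; √ = 0.4885.
h = (13.9/2)·0.4885 = 3.39 m.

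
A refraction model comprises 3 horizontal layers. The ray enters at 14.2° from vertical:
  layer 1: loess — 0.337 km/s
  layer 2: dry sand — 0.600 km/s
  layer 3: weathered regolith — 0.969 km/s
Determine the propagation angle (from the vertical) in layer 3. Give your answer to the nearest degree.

Ray parameter p = sin 14.2° / 0.337 = 7.2792e-01 s/km.
sin θ_3 = p·V_3 = 7.2792e-01 × 0.969 = 0.7053.
θ_3 = arcsin 0.7053 = 44.86°.

45°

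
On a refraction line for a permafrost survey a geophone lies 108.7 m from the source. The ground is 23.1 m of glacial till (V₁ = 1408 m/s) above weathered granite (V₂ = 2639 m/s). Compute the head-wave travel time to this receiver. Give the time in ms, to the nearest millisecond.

t = x/V₂ + 2h·√(V₂²−V₁²)/(V₁V₂).
√(V₂²−V₁²) = √(2639²−1408²) = 2232.0 m/s; delay term = 2·23.1·2232.0/(1408·2639) = 0.02775 s.
t = 108.7/2639 + 0.02775 = 0.06894 s.

69 ms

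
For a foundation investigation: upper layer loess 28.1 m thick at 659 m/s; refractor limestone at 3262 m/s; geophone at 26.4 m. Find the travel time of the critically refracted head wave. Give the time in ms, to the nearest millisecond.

θ_c = arcsin(V₁/V₂) = arcsin(659/3262) = 11.66°, cos θ_c = 0.9794.
Intercept time tᵢ = 2h cos θ_c / V₁ = 2·28.1·0.9794/659 = 0.08352 s.
t = x/V₂ + tᵢ = 26.4/3262 + 0.08352 = 0.09162 s.

92 ms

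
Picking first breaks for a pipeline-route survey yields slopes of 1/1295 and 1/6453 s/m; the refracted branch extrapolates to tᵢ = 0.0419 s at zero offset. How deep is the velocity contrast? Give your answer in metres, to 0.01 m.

h = tᵢ·V₁·V₂ / (2·√(V₂²−V₁²)).
√(V₂²−V₁²) = √(6453² − 1295²) = 6321.7 m/s.
h = 0.0419 s × 1295 × 6453 / (2 × 6321.7) = 27.69 m.

27.69 m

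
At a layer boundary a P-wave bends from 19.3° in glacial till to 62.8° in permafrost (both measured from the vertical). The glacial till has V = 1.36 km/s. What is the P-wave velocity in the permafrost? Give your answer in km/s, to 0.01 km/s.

3.66 km/s

sin 19.3° = 0.3305; sin 62.8° = 0.8894.
V₂ = V₁·(sin θ₂/sin θ₁) = 1.36·(0.8894/0.3305) = 3.66 km/s.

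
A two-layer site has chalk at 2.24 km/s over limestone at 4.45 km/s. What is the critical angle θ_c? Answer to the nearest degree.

At critical incidence the refracted ray runs along the interface (θ₂ = 90°), so sin θ_c = V₁/V₂.
θ_c = arcsin(2.24/4.45) = arcsin 0.5034 = 30.22°.

30°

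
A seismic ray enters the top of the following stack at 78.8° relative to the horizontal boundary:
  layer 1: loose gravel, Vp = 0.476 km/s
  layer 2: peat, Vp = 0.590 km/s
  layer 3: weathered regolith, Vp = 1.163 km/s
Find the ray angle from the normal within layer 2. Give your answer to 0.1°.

From the normal: θ₁ = 90° − 78.8° = 11.2°.
Ray parameter p = sin 11.2° / 0.476 = 4.0806e-01 s/km.
sin θ_2 = p·V_2 = 4.0806e-01 × 0.590 = 0.2408.
θ_2 = 13.93° from the vertical.

13.9°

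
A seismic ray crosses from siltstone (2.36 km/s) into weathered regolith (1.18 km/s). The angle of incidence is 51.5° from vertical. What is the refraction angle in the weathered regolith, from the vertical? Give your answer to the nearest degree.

23°

sin θ₁/V₁ = sin θ₂/V₂ ⇒ sin θ₂ = 1.18·sin 51.5°/2.36 = 1.18·0.7826/2.36 = 0.3913.
θ₂ = sin⁻¹(0.3913) = 23.04° (from vertical).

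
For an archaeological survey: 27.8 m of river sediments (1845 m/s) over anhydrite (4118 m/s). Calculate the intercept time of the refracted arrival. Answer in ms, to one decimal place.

tᵢ = 2h·√(V₂²−V₁²)/(V₁V₂).
√(V₂²−V₁²) = √(4118²−1845²) = 3681.6 m/s.
tᵢ = 2·27.8·3681.6/(1845·4118) = 0.02694 s.

26.9 ms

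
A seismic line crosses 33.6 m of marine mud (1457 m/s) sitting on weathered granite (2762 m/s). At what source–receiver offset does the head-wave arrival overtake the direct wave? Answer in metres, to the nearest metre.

121 m

x_cross = 2h·√((V₂+V₁)/(V₂−V₁)).
(V₂+V₁)/(V₂−V₁) = (2762+1457)/(2762−1457) = 3.2330; √ = 1.7980.
x_cross = 2·33.6·1.7980 = 120.83 m.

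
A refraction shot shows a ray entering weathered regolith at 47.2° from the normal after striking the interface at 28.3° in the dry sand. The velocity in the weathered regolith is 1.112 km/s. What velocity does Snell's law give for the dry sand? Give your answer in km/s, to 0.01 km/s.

Snell's law: sin 28.3°/V₁ = sin 47.2°/V₂.
V₁ = V₂·sin 28.3°/sin 47.2° = 1.112 × 0.6461 = 0.72 km/s.

0.72 km/s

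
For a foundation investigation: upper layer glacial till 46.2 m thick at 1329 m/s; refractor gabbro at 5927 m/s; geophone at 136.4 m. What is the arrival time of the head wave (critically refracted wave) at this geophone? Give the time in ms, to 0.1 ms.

90.8 ms

t = x/V₂ + 2h·√(V₂²−V₁²)/(V₁V₂).
√(V₂²−V₁²) = √(5927²−1329²) = 5776.1 m/s; delay term = 2·46.2·5776.1/(1329·5927) = 0.06776 s.
t = 136.4/5927 + 0.06776 = 0.09077 s.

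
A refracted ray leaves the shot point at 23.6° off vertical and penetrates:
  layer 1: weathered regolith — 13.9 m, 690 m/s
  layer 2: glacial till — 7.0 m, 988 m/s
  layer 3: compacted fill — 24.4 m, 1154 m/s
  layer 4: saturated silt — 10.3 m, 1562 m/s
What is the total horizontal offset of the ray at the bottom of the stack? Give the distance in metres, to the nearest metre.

55 m

Ray parameter p = sin 23.6° / 690 m/s = 5.8022e-04 s/m.
Layer 1: θ = 23.60°; offset = 13.9·tan 23.60° = 6.073 m.
Layer 2: sin θ = p·988 = 0.5733 → θ = 34.98°; offset = 7.0·tan 34.98° = 4.897 m.
Layer 3: sin θ = p·1154 = 0.6696 → θ = 42.03°; offset = 24.4·tan 42.03° = 21.996 m.
Layer 4: sin θ = p·1562 = 0.9063 → θ = 65.00°; offset = 10.3·tan 65.00° = 22.087 m.
Total horizontal offset = 55.053 m.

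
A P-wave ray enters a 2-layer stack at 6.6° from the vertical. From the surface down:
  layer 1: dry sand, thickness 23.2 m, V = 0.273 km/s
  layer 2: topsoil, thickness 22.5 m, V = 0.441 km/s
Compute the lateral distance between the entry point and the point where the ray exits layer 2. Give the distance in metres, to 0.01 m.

Apply Snell's law at each interface; in layer i the horizontal offset is hᵢ·tan θᵢ.
Layer 1: θ = 6.60°; offset = 23.2·tan 6.60° = 2.6843 m.
Layer 2: sin θ = 0.441·sin 6.6°/0.273 = 0.1857, θ = 10.70°; offset = 22.5·tan 10.70° = 4.2514 m.
Σ offsets = 6.9358 m.

6.94 m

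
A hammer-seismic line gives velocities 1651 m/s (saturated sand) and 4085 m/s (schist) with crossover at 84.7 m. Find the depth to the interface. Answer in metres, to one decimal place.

h = (x_cross/2)·√((V₂−V₁)/(V₂+V₁)).
(V₂−V₁)/(V₂+V₁) = (4085−1651)/(4085+1651) = 0.4243; √ = 0.6514.
h = (84.7/2)·0.6514 = 27.59 m.

27.6 m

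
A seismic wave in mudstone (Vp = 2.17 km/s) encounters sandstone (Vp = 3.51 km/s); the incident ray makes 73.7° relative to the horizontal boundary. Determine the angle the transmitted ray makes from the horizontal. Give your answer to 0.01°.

Convert to the normal: θ₁ = 90° − 73.7° = 16.3°.
Snell's law: sin θ₂ = (V₂/V₁)·sin θ₁ = (3.51/2.17)·sin 16.3° = 0.4540.
θ₂ = sin⁻¹(0.4540) = 27.00° (from vertical).
From the interface: 90° − 27.00° = 63.00°.

63.00°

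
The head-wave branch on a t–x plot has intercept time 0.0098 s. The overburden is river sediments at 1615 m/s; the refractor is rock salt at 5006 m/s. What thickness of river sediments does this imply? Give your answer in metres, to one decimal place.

θ_c = arcsin(1615/5006) = 18.82°; cos θ_c = 0.9465.
tᵢ = 2h cos θ_c/V₁ ⇒ h = tᵢ·V₁/(2 cos θ_c) = 0.0098·1615/(2·0.9465) = 8.36 m.

8.4 m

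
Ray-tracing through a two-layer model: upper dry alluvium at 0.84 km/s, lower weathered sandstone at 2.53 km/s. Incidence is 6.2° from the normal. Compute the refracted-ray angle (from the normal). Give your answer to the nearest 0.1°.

sin θ₁/V₁ = sin θ₂/V₂ ⇒ sin θ₂ = 2.53·sin 6.2°/0.84 = 2.53·0.1080/0.84 = 0.3253.
θ₂ = arcsin 0.3253 = 18.98° from the normal.

19.0°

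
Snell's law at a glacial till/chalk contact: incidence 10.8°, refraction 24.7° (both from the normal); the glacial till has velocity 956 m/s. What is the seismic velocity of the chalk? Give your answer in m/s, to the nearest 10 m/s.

2130 m/s

Snell's law: sin 10.8°/V₁ = sin 24.7°/V₂.
V₂ = V₁·sin 24.7°/sin 10.8° = 956 × 2.2300 = 2131.91 m/s.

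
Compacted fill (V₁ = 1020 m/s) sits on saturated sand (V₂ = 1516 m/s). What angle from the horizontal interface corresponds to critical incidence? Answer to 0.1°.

At critical incidence the refracted ray runs along the interface (θ₂ = 90°), so sin θ_c = V₁/V₂.
θ_c = arcsin(1020/1516) = arcsin 0.6728 = 42.29°.
Measured from the interface: 90° − 42.29° = 47.71°.

47.7°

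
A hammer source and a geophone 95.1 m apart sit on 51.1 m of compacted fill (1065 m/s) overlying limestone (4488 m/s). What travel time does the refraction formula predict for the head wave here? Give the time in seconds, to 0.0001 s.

θ_c = arcsin(V₁/V₂) = arcsin(1065/4488) = 13.73°, cos θ_c = 0.9714.
Intercept time tᵢ = 2h cos θ_c / V₁ = 2·51.1·0.9714/1065 = 0.09322 s.
t = x/V₂ + tᵢ = 95.1/4488 + 0.09322 = 0.11441 s.

0.1144 s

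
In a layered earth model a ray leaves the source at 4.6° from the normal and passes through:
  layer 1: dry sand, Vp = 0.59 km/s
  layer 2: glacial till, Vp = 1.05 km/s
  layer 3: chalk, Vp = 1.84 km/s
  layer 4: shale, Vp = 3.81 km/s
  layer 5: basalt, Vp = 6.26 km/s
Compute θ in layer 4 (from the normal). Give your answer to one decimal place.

Ray parameter p = sin 4.6° / 0.59 = 1.3593e-01 s/km.
sin θ_4 = p·V_4 = 1.3593e-01 × 3.81 = 0.5179.
θ_4 = 31.19° from the vertical.

31.2°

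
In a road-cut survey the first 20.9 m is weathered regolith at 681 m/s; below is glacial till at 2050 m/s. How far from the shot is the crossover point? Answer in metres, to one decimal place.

59.0 m

x_cross = 2h·√((V₂+V₁)/(V₂−V₁)).
(V₂+V₁)/(V₂−V₁) = (2050+681)/(2050−681) = 1.9949; √ = 1.4124.
x_cross = 2·20.9·1.4124 = 59.04 m.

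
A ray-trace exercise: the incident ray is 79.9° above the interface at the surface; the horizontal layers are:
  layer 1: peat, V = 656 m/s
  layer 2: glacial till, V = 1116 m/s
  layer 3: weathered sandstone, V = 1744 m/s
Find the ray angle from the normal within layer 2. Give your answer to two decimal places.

17.36°

From the normal: θ₁ = 90° − 79.9° = 10.1°.
Snell's law across each interface conserves sin θ / V, so sin θ_2 = V_2·sin θ₁/V₁.
sin θ_2 = 1116 × sin 10.1° / 656 = 0.2983.
θ_2 = arcsin 0.2983 = 17.36°.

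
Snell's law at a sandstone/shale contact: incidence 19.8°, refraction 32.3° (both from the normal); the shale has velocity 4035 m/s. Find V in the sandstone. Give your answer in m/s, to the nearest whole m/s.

Snell's law: sin 19.8°/V₁ = sin 32.3°/V₂.
V₁ = V₂·sin 19.8°/sin 32.3° = 4035 × 0.6339 = 2557.88 m/s.

2558 m/s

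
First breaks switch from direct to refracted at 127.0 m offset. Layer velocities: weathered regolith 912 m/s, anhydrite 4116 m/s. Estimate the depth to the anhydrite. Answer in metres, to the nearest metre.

x_cross = 2h·√((V₂+V₁)/(V₂−V₁)) → h = x_cross / (2·√((V₂+V₁)/(V₂−V₁))).
√((V₂+V₁)/(V₂−V₁)) = √((4116+912)/(4116−912)) = 1.2527.
h = 127.0 / (2·1.2527) = 50.69 m.

51 m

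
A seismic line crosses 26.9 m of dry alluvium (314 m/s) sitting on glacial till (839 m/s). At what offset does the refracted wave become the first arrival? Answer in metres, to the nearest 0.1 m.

θ_c = arcsin(314/839) = 21.98°, so cos θ_c = 0.9273 and tᵢ = 2h cos θ_c/V₁ = 0.1589 s.
At crossover x/V₁ = x/V₂ + tᵢ ⇒ x = tᵢ/(1/V₁ − 1/V₂) = 0.15889/(3.1847e-03 − 1.1919e-03) = 79.73 m.

79.7 m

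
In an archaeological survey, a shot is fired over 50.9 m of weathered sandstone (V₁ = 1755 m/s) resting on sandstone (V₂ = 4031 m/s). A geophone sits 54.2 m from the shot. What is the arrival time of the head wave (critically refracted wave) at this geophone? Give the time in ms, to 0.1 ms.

65.7 ms

θ_c = arcsin(V₁/V₂) = arcsin(1755/4031) = 25.81°, cos θ_c = 0.9002.
Intercept time tᵢ = 2h cos θ_c / V₁ = 2·50.9·0.9002/1755 = 0.05222 s.
t = x/V₂ + tᵢ = 54.2/4031 + 0.05222 = 0.06567 s.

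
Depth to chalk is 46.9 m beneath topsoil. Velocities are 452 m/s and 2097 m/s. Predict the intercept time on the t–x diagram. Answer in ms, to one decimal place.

tᵢ = 2h·√(V₂²−V₁²)/(V₁V₂).
√(V₂²−V₁²) = √(2097²−452²) = 2047.7 m/s.
tᵢ = 2·46.9·2047.7/(452·2097) = 0.20264 s.

202.6 ms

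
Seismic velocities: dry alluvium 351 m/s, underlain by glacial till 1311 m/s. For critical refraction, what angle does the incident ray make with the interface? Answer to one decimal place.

74.5°

At critical incidence the refracted ray runs along the interface (θ₂ = 90°), so sin θ_c = V₁/V₂.
θ_c = arcsin(351/1311) = arcsin 0.2677 = 15.53°.
Measured from the interface: 90° − 15.53° = 74.47°.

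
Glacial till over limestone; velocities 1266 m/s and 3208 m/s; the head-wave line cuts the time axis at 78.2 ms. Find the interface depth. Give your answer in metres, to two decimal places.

53.87 m

h = tᵢ·V₁·V₂ / (2·√(V₂²−V₁²)).
√(V₂²−V₁²) = √(3208² − 1266²) = 2947.6 m/s.
h = 0.0782 s × 1266 × 3208 / (2 × 2947.6) = 53.87 m.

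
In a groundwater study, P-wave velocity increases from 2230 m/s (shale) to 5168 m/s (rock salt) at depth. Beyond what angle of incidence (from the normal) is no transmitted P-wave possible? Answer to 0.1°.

25.6°

At critical incidence the refracted ray runs along the interface (θ₂ = 90°), so sin θ_c = V₁/V₂.
θ_c = arcsin(2230/5168) = arcsin 0.4315 = 25.56°.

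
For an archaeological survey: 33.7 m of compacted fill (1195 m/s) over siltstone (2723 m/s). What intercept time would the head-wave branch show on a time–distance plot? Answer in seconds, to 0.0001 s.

tᵢ = 2h·√(V₂²−V₁²)/(V₁V₂).
√(V₂²−V₁²) = √(2723²−1195²) = 2446.8 m/s.
tᵢ = 2·33.7·2446.8/(1195·2723) = 0.05068 s.

0.0507 s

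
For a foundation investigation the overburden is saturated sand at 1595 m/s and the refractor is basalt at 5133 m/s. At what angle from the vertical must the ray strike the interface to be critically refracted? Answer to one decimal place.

Critical incidence: sin θ_c = V₁/V₂ = 1595/5133 = 0.3107.
θ_c = arcsin 0.3107 = 18.10°.

18.1°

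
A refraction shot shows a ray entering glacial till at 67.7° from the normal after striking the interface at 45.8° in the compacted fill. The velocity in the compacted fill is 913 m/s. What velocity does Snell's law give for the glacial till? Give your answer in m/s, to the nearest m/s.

Snell's law: sin 45.8°/V₁ = sin 67.7°/V₂.
V₂ = V₁·sin 67.7°/sin 45.8° = 913 × 1.2906 = 1178.27 m/s.

1178 m/s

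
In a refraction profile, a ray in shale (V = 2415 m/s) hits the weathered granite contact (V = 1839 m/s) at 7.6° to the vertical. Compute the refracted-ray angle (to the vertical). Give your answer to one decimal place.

Snell's law: sin θ₂ = (V₂/V₁)·sin θ₁ = (1839/2415)·sin 7.6° = 0.1007.
θ₂ = sin⁻¹(0.1007) = 5.78° (from vertical).

5.8°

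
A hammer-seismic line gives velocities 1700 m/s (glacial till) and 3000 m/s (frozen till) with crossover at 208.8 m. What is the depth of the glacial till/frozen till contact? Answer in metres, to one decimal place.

54.9 m

x_cross = 2h·√((V₂+V₁)/(V₂−V₁)) → h = x_cross / (2·√((V₂+V₁)/(V₂−V₁))).
√((V₂+V₁)/(V₂−V₁)) = √((3000+1700)/(3000−1700)) = 1.9014.
h = 208.8 / (2·1.9014) = 54.91 m.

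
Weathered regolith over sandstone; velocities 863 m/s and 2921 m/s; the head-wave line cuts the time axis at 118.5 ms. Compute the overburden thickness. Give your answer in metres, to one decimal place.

53.5 m

θ_c = arcsin(863/2921) = 17.18°; cos θ_c = 0.9554.
tᵢ = 2h cos θ_c/V₁ ⇒ h = tᵢ·V₁/(2 cos θ_c) = 0.1185·863/(2·0.9554) = 53.52 m.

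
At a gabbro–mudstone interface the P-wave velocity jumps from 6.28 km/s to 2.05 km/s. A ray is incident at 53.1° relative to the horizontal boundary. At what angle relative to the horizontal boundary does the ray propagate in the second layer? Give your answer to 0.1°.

Convert to the normal: θ₁ = 90° − 53.1° = 36.9°.
sin θ₁/V₁ = sin θ₂/V₂ ⇒ sin θ₂ = 2.05·sin 36.9°/6.28 = 2.05·0.6004/6.28 = 0.1960.
θ₂ = sin⁻¹(0.1960) = 11.30° (from vertical).
From the interface: 90° − 11.30° = 78.70°.

78.7°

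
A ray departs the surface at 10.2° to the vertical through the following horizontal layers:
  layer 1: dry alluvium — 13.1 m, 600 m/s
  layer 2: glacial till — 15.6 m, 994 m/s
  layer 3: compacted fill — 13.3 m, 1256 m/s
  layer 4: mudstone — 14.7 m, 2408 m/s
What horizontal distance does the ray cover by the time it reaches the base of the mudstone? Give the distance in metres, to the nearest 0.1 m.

Apply Snell's law at each interface; in layer i the horizontal offset is hᵢ·tan θᵢ.
Layer 1: θ = 10.20°; offset = 13.1·tan 10.20° = 2.357 m.
Layer 2: sin θ = 994·sin 10.2°/600 = 0.2934, θ = 17.06°; offset = 15.6·tan 17.06° = 4.787 m.
Layer 3: sin θ = 1256·sin 10.2°/600 = 0.3707, θ = 21.76°; offset = 13.3·tan 21.76° = 5.308 m.
Layer 4: sin θ = 2408·sin 10.2°/600 = 0.7107, θ = 45.29°; offset = 14.7·tan 45.29° = 14.851 m.
Σ offsets = 27.303 m.

27.3 m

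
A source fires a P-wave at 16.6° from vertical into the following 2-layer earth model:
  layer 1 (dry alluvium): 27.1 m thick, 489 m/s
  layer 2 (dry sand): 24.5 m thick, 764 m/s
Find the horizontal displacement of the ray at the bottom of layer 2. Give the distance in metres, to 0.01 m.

p = sin θ₁/V₁ = sin 16.6°/489 = 5.8423e-04 s/m is conserved through the stack.
Layer 1: θ = 16.60°; offset = 27.1·tan 16.60° = 8.0789 m.
Layer 2: sin θ = p·764 = 0.4464 → θ = 26.51°; offset = 24.5·tan 26.51° = 12.2205 m.
Total horizontal offset = 20.2994 m.

20.30 m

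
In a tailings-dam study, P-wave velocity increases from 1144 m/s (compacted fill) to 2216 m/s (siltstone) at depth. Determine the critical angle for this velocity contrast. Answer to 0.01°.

At critical incidence the refracted ray runs along the interface (θ₂ = 90°), so sin θ_c = V₁/V₂.
θ_c = arcsin(1144/2216) = arcsin 0.5162 = 31.08°.

31.08°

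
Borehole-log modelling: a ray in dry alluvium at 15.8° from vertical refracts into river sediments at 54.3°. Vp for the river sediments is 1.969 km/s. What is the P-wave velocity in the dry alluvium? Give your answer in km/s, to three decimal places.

0.660 km/s

Snell's law: sin 15.8°/V₁ = sin 54.3°/V₂.
V₁ = V₂·sin 15.8°/sin 54.3° = 1.969 × 0.3353 = 0.660 km/s.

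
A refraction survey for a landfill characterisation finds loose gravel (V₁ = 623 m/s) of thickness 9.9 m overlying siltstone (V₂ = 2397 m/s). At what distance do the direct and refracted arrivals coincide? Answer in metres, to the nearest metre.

x_cross = 2h·√((V₂+V₁)/(V₂−V₁)).
(V₂+V₁)/(V₂−V₁) = (2397+623)/(2397−623) = 1.7024; √ = 1.3047.
x_cross = 2·9.9·1.3047 = 25.83 m.

26 m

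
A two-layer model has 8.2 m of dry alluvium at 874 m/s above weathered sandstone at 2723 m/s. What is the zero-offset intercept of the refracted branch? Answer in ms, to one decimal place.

θ_c = arcsin(V₁/V₂) = arcsin(874/2723) = 18.72°; cos θ_c = 0.9471.
tᵢ = 2h·cos θ_c / V₁ = 2·8.2·0.9471 / 874 = 0.01777 s.

17.8 ms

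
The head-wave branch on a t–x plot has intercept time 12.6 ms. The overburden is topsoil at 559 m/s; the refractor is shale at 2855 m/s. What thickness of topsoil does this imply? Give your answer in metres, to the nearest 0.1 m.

h = tᵢ·V₁·V₂ / (2·√(V₂²−V₁²)).
√(V₂²−V₁²) = √(2855² − 559²) = 2799.7 m/s.
h = 0.0126 s × 559 × 2855 / (2 × 2799.7) = 3.59 m.

3.6 m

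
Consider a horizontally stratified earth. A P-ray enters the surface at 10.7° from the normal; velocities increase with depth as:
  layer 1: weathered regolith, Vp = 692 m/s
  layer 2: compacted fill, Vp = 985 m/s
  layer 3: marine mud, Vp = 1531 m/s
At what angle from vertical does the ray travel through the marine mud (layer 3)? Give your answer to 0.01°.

Snell's law across each interface conserves sin θ / V, so sin θ_3 = V_3·sin θ₁/V₁.
sin θ_3 = 1531 × sin 10.7° / 692 = 0.4108.
θ_3 = 24.25° from the vertical.

24.25°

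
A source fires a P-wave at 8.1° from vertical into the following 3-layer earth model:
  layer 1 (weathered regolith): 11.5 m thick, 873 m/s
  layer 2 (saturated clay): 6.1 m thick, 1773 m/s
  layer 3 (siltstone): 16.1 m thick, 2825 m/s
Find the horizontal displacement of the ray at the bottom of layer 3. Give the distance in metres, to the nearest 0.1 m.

11.7 m

p = sin θ₁/V₁ = sin 8.1°/873 = 1.6140e-04 s/m is conserved through the stack.
Layer 1: θ = 8.10°; offset = 11.5·tan 8.10° = 1.637 m.
Layer 2: sin θ = p·1773 = 0.2862 → θ = 16.63°; offset = 6.1·tan 16.63° = 1.822 m.
Layer 3: sin θ = p·2825 = 0.4560 → θ = 27.13°; offset = 16.1·tan 27.13° = 8.248 m.
Summing the layer offsets gives 11.707 m.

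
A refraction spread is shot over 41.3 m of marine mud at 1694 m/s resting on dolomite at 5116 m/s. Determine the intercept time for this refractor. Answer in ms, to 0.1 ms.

θ_c = arcsin(V₁/V₂) = arcsin(1694/5116) = 19.34°; cos θ_c = 0.9436.
tᵢ = 2h·cos θ_c / V₁ = 2·41.3·0.9436 / 1694 = 0.04601 s.

46.0 ms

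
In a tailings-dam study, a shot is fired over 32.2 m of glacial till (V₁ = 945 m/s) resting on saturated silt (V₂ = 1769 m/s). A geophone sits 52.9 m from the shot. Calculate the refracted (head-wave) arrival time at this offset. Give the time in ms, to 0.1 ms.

87.5 ms

θ_c = arcsin(V₁/V₂) = arcsin(945/1769) = 32.29°, cos θ_c = 0.8454.
Intercept time tᵢ = 2h cos θ_c / V₁ = 2·32.2·0.8454/945 = 0.05761 s.
t = x/V₂ + tᵢ = 52.9/1769 + 0.05761 = 0.08751 s.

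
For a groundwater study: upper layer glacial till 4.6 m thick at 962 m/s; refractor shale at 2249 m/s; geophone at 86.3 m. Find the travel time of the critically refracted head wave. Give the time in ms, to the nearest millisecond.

θ_c = arcsin(V₁/V₂) = arcsin(962/2249) = 25.32°, cos θ_c = 0.9039.
Intercept time tᵢ = 2h cos θ_c / V₁ = 2·4.6·0.9039/962 = 0.00864 s.
t = x/V₂ + tᵢ = 86.3/2249 + 0.00864 = 0.04702 s.

47 ms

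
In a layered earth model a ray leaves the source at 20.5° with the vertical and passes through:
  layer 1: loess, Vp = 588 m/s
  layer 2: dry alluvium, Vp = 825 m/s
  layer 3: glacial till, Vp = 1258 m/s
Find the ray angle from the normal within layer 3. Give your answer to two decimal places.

48.53°

Snell's law across each interface conserves sin θ / V, so sin θ_3 = V_3·sin θ₁/V₁.
sin θ_3 = 1258 × sin 20.5° / 588 = 0.7493.
θ_3 = arcsin 0.7493 = 48.53°.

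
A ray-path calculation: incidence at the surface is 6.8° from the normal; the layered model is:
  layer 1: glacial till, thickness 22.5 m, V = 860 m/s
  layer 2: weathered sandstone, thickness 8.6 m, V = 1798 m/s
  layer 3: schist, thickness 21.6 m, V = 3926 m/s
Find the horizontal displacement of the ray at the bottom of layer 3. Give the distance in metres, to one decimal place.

18.8 m

Ray parameter p = sin 6.8° / 860 m/s = 1.3768e-04 s/m.
Layer 1: θ = 6.80°; offset = 22.5·tan 6.80° = 2.683 m.
Layer 2: sin θ = p·1798 = 0.2475 → θ = 14.33°; offset = 8.6·tan 14.33° = 2.197 m.
Layer 3: sin θ = p·3926 = 0.5405 → θ = 32.72°; offset = 21.6·tan 32.72° = 13.877 m.
Summing the layer offsets gives 18.758 m.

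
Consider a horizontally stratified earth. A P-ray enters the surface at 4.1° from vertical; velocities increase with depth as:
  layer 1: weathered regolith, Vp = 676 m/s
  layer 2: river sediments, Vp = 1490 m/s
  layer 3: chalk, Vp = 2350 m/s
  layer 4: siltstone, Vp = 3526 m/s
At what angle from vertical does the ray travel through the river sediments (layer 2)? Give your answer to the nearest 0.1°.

9.1°

Ray parameter p = sin 4.1° / 676 = 1.0577e-04 s/m.
sin θ_2 = p·V_2 = 1.0577e-04 × 1490 = 0.1576.
θ_2 = arcsin 0.1576 = 9.07°.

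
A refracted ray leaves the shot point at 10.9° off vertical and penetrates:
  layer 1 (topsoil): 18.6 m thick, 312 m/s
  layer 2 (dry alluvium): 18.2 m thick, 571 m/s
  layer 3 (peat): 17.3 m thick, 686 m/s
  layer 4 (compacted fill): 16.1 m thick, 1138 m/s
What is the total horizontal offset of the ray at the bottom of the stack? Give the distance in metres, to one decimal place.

Apply Snell's law at each interface; in layer i the horizontal offset is hᵢ·tan θᵢ.
Layer 1: θ = 10.90°; offset = 18.6·tan 10.90° = 3.582 m.
Layer 2: sin θ = 571·sin 10.9°/312 = 0.3461, θ = 20.25°; offset = 18.2·tan 20.25° = 6.713 m.
Layer 3: sin θ = 686·sin 10.9°/312 = 0.4158, θ = 24.57°; offset = 17.3·tan 24.57° = 7.909 m.
Layer 4: sin θ = 1138·sin 10.9°/312 = 0.6897, θ = 43.61°; offset = 16.1·tan 43.61° = 15.336 m.
Σ offsets = 33.540 m.

33.5 m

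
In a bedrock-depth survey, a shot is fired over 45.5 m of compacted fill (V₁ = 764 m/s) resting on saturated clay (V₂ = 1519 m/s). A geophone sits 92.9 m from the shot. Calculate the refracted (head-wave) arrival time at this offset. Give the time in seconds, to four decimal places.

θ_c = arcsin(V₁/V₂) = arcsin(764/1519) = 30.20°, cos θ_c = 0.8643.
Intercept time tᵢ = 2h cos θ_c / V₁ = 2·45.5·0.8643/764 = 0.10295 s.
t = x/V₂ + tᵢ = 92.9/1519 + 0.10295 = 0.16411 s.

0.1641 s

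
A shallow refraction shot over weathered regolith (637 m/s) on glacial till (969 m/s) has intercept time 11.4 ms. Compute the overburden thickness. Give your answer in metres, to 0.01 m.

4.82 m

h = tᵢ·V₁·V₂ / (2·√(V₂²−V₁²)).
√(V₂²−V₁²) = √(969² − 637²) = 730.2 m/s.
h = 0.0114 s × 637 × 969 / (2 × 730.2) = 4.82 m.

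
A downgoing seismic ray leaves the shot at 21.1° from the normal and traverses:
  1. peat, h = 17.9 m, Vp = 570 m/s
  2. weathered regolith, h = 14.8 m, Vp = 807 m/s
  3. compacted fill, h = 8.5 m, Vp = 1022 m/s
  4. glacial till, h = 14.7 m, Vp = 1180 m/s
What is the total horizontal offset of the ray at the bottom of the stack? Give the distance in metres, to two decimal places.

39.29 m

Apply Snell's law at each interface; in layer i the horizontal offset is hᵢ·tan θᵢ.
Layer 1: θ = 21.10°; offset = 17.9·tan 21.10° = 6.9070 m.
Layer 2: sin θ = 807·sin 21.1°/570 = 0.5097, θ = 30.64°; offset = 14.8·tan 30.64° = 8.7675 m.
Layer 3: sin θ = 1022·sin 21.1°/570 = 0.6455, θ = 40.20°; offset = 8.5·tan 40.20° = 7.1833 m.
Layer 4: sin θ = 1180·sin 21.1°/570 = 0.7453, θ = 48.18°; offset = 14.7·tan 48.18° = 16.4302 m.
Summing the layer offsets gives 39.2880 m.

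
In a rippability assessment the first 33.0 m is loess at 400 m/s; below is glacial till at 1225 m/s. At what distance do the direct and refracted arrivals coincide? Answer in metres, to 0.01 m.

x_cross = 2h·√((V₂+V₁)/(V₂−V₁)).
(V₂+V₁)/(V₂−V₁) = (1225+400)/(1225−400) = 1.9697; √ = 1.4035.
x_cross = 2·33.0·1.4035 = 92.63 m.

92.63 m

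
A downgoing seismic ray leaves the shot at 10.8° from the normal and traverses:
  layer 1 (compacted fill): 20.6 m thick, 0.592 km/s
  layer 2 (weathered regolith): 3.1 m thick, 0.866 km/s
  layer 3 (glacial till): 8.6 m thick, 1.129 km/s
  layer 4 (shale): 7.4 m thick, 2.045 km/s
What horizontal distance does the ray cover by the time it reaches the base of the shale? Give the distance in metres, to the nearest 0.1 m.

Ray parameter p = sin 10.8° / 0.592 km/s = 3.1652e-01 s/km.
Layer 1: θ = 10.80°; offset = 20.6·tan 10.80° = 3.930 m.
Layer 2: sin θ = p·0.866 = 0.2741 → θ = 15.91°; offset = 3.1·tan 15.91° = 0.884 m.
Layer 3: sin θ = p·1.129 = 0.3574 → θ = 20.94°; offset = 8.6·tan 20.94° = 3.291 m.
Layer 4: sin θ = p·2.045 = 0.6473 → θ = 40.34°; offset = 7.4·tan 40.34° = 6.284 m.
Σ offsets = 14.388 m.

14.4 m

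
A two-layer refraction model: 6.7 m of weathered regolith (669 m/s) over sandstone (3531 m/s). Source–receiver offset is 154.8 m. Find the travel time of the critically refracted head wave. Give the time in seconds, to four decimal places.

t = x/V₂ + 2h·√(V₂²−V₁²)/(V₁V₂).
√(V₂²−V₁²) = √(3531²−669²) = 3467.0 m/s; delay term = 2·6.7·3467.0/(669·3531) = 0.01967 s.
t = 154.8/3531 + 0.01967 = 0.06351 s.

0.0635 s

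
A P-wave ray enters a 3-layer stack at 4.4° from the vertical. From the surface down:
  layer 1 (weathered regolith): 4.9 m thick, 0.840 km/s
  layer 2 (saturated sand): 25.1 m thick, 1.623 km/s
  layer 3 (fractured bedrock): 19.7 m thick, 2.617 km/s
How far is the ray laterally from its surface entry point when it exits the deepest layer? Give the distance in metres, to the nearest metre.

9 m

Apply Snell's law at each interface; in layer i the horizontal offset is hᵢ·tan θᵢ.
Layer 1: θ = 4.40°; offset = 4.9·tan 4.40° = 0.377 m.
Layer 2: sin θ = 1.623·sin 4.4°/0.840 = 0.1482, θ = 8.52°; offset = 25.1·tan 8.52° = 3.762 m.
Layer 3: sin θ = 2.617·sin 4.4°/0.840 = 0.2390, θ = 13.83°; offset = 19.7·tan 13.83° = 4.849 m.
Σ offsets = 8.988 m.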